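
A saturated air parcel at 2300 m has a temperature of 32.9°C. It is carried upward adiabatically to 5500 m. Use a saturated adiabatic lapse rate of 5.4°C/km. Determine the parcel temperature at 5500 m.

15.62°C

From 2300 m to 5500 m (saturated adiabatic): cools by 5.4 × 3.2 = 17.28°C, giving 15.62°C.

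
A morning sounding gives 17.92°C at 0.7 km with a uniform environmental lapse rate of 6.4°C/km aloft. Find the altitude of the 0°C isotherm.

3.5 km

Height above start = (17.92 − 0) / 6.4 = 2.8 km
Altitude = 700 m + 2800 m = 3500 m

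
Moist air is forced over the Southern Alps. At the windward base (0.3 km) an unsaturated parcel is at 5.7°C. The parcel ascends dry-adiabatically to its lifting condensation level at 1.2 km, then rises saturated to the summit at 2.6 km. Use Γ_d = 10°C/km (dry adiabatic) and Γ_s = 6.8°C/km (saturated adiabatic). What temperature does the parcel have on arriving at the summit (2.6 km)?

-12.82°C

Dry to 1200 m: -10 × 0.9 km = -9°C, so T = -3.3°C.
Saturated to 2600 m: -6.8 × 1.4 km = -9.52°C, so T = -12.82°C.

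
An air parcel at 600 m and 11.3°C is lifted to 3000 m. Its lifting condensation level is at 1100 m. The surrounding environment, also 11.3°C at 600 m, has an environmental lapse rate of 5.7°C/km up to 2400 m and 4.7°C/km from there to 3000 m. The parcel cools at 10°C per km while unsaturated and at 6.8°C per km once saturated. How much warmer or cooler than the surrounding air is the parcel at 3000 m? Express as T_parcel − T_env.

-4.84°C (parcel cooler than environment)

Parcel:
  Dry to 1100 m: -10 × 0.5 km = -5°C, so T = 6.3°C.
  Saturated to 3000 m: -6.8 × 1.9 km = -12.92°C, so T = -6.62°C.
Environment:
  Environment, lower layer to 2400 m: -5.7 × 1.8 km = -10.26°C, so T = 1.04°C.
  Environment, upper layer to 3000 m: -4.7 × 0.6 km = -2.82°C, so T = -1.78°C.
T_parcel − T_env = -6.62 − (-1.78) = -4.84°C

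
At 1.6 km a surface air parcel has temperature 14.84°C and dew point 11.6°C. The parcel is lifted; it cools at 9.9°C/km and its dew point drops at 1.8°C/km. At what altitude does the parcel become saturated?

T and T_d converge at 9.9 − 1.8 = 8.1°C per km
Height above start = (14.84 − 11.6) / 8.1 = 0.4 km
LCL altitude = 1600 m + 400 m = 2000 m

2 km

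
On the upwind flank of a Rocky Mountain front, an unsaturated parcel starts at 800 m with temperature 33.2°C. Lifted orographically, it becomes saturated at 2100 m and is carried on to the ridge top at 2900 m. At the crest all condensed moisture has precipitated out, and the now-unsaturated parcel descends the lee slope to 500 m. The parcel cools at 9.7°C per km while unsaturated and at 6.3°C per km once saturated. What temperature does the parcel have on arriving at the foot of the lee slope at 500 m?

38.83°C

From 800 m to 2100 m (dry): cools by 9.7 × 1.3 = 12.61°C, giving 20.59°C.
From 2100 m to 2900 m (saturated): cools by 6.3 × 0.8 = 5.04°C, giving 15.55°C.
From 2900 m to 500 m (dry descent): warms by 9.7 × 2.4 = 23.28°C, giving 38.83°C.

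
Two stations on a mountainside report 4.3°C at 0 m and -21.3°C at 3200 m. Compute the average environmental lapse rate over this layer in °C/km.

Γ = −ΔT/Δz = (4.3 − (-21.3)) / (3200 − 0) m
  = 25.6°C / 3.2 km = 8°C/km

8°C/km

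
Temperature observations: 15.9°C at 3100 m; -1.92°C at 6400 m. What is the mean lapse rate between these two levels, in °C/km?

5.4°C/km

Γ = −ΔT/Δz = (15.9 − (-1.92)) / (6400 − 3100) m
  = 17.82°C / 3.3 km = 5.4°C/km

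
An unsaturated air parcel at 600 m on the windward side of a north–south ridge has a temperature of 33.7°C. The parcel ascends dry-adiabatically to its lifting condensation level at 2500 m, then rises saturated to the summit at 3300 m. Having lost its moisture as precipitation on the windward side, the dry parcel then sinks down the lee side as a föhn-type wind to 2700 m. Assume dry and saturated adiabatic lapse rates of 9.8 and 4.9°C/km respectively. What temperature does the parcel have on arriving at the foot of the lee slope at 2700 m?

17.04°C

Dry to 2500 m: -9.8 × 1.9 km = -18.62°C, so T = 15.08°C.
Saturated to 3300 m: -4.9 × 0.8 km = -3.92°C, so T = 11.16°C.
Dry descent to 2700 m: +9.8 × 0.6 km = +5.88°C, so T = 17.04°C.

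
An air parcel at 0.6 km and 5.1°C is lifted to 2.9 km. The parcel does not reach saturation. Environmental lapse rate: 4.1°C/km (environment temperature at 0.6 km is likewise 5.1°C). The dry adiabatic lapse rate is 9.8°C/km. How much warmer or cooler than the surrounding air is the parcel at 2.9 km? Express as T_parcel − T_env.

-13.11°C (parcel cooler than environment)

Parcel:
  Dry to 2900 m: -9.8 × 2.3 km = -22.54°C, so T = -17.44°C.
Environment:
  Environment to 2900 m: -4.1 × 2.3 km = -9.43°C, so T = -4.33°C.
T_parcel − T_env = -17.44 − (-4.33) = -13.11°C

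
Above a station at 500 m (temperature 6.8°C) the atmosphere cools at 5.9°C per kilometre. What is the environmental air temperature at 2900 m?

-7.36°C

Environmental to 2900 m: -5.9 × 2.4 km = -14.16°C, so T = -7.36°C.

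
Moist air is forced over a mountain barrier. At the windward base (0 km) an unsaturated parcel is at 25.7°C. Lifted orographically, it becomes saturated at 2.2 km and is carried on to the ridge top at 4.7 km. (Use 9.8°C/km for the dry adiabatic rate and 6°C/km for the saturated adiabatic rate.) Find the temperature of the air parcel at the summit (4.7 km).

0 → 2200 m (dry, 9.8°C/km): ΔT = -9.8 × 2.2 = -21.56°C → T = 4.14°C
2200 → 4700 m (saturated, 6°C/km): ΔT = -6 × 2.5 = -15°C → T = -10.86°C

-10.86°C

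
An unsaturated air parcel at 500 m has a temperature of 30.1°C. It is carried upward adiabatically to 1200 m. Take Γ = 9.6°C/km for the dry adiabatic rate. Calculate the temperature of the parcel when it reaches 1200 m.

23.38°C

500 → 1200 m (dry adiabatic, 9.6°C/km): ΔT = -9.6 × 0.7 = -6.72°C → T = 23.38°C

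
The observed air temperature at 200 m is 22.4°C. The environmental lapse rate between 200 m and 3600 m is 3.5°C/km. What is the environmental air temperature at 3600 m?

Environmental to 3600 m: -3.5 × 3.4 km = -11.9°C, so T = 10.5°C.

10.5°C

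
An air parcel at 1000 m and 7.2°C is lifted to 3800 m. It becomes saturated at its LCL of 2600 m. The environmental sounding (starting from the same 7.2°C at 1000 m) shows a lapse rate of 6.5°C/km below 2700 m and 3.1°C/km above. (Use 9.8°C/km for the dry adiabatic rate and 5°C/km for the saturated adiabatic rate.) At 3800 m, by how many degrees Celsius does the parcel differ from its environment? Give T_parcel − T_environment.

-7.22°C (parcel cooler than environment)

Parcel:
  Dry to 2600 m: -9.8 × 1.6 km = -15.68°C, so T = -8.48°C.
  Saturated to 3800 m: -5 × 1.2 km = -6°C, so T = -14.48°C.
Environment:
  Environment, lower layer to 2700 m: -6.5 × 1.7 km = -11.05°C, so T = -3.85°C.
  Environment, upper layer to 3800 m: -3.1 × 1.1 km = -3.41°C, so T = -7.26°C.
T_parcel − T_env = -14.48 − (-7.26) = -7.22°C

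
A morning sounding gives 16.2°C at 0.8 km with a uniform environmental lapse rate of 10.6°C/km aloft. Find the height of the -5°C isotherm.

2.8 km

Height above start = (16.2 − (-5)) / 10.6 = 2 km
Altitude = 800 m + 2000 m = 2800 m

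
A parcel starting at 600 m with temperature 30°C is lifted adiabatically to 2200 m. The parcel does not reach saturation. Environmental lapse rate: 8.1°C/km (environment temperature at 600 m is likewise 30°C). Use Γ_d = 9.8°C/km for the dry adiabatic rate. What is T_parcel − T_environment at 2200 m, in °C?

-2.72°C (parcel cooler than environment)

Parcel:
  600 → 2200 m (dry, 9.8°C/km): ΔT = -9.8 × 1.6 = -15.68°C → T = 14.32°C
Environment:
  600 → 2200 m (environment, 8.1°C/km): ΔT = -8.1 × 1.6 = -12.96°C → T = 17.04°C
T_parcel − T_env = 14.32 − 17.04 = -2.72°C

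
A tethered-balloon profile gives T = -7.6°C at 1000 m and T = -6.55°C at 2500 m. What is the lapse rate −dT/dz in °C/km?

Γ = −ΔT/Δz = (-7.6 − (-6.55)) / (2500 − 1000) m
  = -1.05°C / 1.5 km = -0.7°C/km

-0.7°C/km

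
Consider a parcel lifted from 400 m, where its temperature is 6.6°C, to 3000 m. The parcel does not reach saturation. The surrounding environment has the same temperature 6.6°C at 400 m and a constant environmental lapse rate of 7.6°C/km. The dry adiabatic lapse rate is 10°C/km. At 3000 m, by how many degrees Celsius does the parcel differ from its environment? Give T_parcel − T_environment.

-6.24°C (parcel cooler than environment)

Parcel:
  400–3000 m, dry: Δz = 2.6 km ⇒ ΔT = -26°C; T = -19.4°C
Environment:
  400–3000 m, environment: Δz = 2.6 km ⇒ ΔT = -19.76°C; T = -13.16°C
T_parcel − T_env = -19.4 − (-13.16) = -6.24°C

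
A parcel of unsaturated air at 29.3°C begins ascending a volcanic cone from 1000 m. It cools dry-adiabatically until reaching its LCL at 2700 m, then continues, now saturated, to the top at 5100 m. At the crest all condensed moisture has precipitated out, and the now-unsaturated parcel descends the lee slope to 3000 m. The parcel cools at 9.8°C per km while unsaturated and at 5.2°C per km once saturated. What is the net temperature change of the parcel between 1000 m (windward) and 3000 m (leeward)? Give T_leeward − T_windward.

Dry to 2700 m: -9.8 × 1.7 km = -16.66°C, so T = 12.64°C.
Saturated to 5100 m: -5.2 × 2.4 km = -12.48°C, so T = 0.16°C.
Dry descent to 3000 m: +9.8 × 2.1 km = +20.58°C, so T = 20.74°C.
Net change vs windward start: 20.74 − 29.3 = -8.56°C

-8.56°C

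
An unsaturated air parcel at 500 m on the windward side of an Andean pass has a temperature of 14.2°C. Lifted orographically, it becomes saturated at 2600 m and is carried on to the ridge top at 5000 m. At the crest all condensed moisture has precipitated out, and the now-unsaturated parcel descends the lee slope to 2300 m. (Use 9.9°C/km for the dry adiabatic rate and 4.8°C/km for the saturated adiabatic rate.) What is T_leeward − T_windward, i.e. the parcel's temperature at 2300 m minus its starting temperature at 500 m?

-5.58°C

From 500 m to 2600 m (dry): cools by 9.9 × 2.1 = 20.79°C, giving -6.59°C.
From 2600 m to 5000 m (saturated): cools by 4.8 × 2.4 = 11.52°C, giving -18.11°C.
From 5000 m to 2300 m (dry descent): warms by 9.9 × 2.7 = 26.73°C, giving 8.62°C.
Net change vs windward start: 8.62 − 14.2 = -5.58°C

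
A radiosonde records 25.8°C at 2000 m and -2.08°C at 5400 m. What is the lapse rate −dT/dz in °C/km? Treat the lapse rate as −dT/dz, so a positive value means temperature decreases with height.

Γ = −ΔT/Δz = (25.8 − (-2.08)) / (5400 − 2000) m
  = 27.88°C / 3.4 km = 8.2°C/km

8.2°C/km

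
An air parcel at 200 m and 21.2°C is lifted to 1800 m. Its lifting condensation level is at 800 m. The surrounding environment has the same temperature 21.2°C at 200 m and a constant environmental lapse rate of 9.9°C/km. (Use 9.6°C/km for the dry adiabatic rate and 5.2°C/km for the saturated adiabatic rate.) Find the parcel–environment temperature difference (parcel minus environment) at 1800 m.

+4.88°C (parcel warmer than environment)

Parcel:
  Dry to 800 m: -9.6 × 0.6 km = -5.76°C, so T = 15.44°C.
  Saturated to 1800 m: -5.2 × 1 km = -5.2°C, so T = 10.24°C.
Environment:
  Environment to 1800 m: -9.9 × 1.6 km = -15.84°C, so T = 5.36°C.
T_parcel − T_env = 10.24 − 5.36 = +4.88°C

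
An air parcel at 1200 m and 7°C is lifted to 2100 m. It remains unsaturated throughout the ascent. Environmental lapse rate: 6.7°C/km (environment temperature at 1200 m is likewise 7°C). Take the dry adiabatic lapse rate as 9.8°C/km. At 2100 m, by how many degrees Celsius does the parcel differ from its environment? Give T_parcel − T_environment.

-2.79°C (parcel cooler than environment)

Parcel:
  1200–2100 m, dry: Δz = 0.9 km ⇒ ΔT = -8.82°C; T = -1.82°C
Environment:
  1200–2100 m, environment: Δz = 0.9 km ⇒ ΔT = -6.03°C; T = 0.97°C
T_parcel − T_env = -1.82 − 0.97 = -2.79°C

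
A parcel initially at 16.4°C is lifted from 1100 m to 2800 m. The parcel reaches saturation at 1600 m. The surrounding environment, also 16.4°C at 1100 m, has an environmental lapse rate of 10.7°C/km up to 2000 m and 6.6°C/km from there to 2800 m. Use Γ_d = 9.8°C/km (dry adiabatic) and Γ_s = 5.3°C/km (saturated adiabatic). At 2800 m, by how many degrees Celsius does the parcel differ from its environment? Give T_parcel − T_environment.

Parcel:
  Dry to 1600 m: -9.8 × 0.5 km = -4.9°C, so T = 11.5°C.
  Saturated to 2800 m: -5.3 × 1.2 km = -6.36°C, so T = 5.14°C.
Environment:
  Environment, lower layer to 2000 m: -10.7 × 0.9 km = -9.63°C, so T = 6.77°C.
  Environment, upper layer to 2800 m: -6.6 × 0.8 km = -5.28°C, so T = 1.49°C.
T_parcel − T_env = 5.14 − 1.49 = +3.65°C

+3.65°C (parcel warmer than environment)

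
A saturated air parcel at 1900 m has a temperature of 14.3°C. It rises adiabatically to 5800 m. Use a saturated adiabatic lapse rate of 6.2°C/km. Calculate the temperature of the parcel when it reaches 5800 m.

-9.88°C

From 1900 m to 5800 m (saturated adiabatic): cools by 6.2 × 3.9 = 24.18°C, giving -9.88°C.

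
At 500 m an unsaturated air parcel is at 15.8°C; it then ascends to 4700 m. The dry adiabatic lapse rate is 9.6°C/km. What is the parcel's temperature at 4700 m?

-24.52°C

500 → 4700 m (dry adiabatic, 9.6°C/km): ΔT = -9.6 × 4.2 = -40.32°C → T = -24.52°C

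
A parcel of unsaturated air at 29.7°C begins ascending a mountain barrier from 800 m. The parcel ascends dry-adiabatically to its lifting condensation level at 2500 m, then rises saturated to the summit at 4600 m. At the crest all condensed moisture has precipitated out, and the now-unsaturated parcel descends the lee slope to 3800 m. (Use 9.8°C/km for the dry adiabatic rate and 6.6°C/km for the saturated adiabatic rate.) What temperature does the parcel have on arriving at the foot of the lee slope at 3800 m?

7.02°C

800 → 2500 m (dry, 9.8°C/km): ΔT = -9.8 × 1.7 = -16.66°C → T = 13.04°C
2500 → 4600 m (saturated, 6.6°C/km): ΔT = -6.6 × 2.1 = -13.86°C → T = -0.82°C
4600 → 3800 m (dry descent, 9.8°C/km): ΔT = +9.8 × 0.8 = +7.84°C → T = 7.02°C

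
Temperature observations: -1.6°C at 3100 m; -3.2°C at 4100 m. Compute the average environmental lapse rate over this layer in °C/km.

1.6°C/km

Γ = −ΔT/Δz = (-1.6 − (-3.2)) / (4100 − 3100) m
  = 1.6°C / 1 km = 1.6°C/km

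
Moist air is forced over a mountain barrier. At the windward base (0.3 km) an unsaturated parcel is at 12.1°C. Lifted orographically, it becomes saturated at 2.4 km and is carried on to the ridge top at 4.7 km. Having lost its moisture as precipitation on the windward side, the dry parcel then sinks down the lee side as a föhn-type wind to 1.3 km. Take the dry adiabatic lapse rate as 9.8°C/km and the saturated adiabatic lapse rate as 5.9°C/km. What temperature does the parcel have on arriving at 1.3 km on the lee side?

300–2400 m, dry: Δz = 2.1 km ⇒ ΔT = -20.58°C; T = -8.48°C
2400–4700 m, saturated: Δz = 2.3 km ⇒ ΔT = -13.57°C; T = -22.05°C
4700–1300 m, dry descent: Δz = 3.4 km ⇒ ΔT = +33.32°C; T = 11.27°C

11.27°C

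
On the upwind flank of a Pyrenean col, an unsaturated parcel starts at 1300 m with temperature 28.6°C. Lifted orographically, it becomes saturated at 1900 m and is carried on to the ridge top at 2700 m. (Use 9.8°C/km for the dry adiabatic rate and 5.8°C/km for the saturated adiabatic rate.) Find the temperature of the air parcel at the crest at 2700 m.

1300 → 1900 m (dry, 9.8°C/km): ΔT = -9.8 × 0.6 = -5.88°C → T = 22.72°C
1900 → 2700 m (saturated, 5.8°C/km): ΔT = -5.8 × 0.8 = -4.64°C → T = 18.08°C

18.08°C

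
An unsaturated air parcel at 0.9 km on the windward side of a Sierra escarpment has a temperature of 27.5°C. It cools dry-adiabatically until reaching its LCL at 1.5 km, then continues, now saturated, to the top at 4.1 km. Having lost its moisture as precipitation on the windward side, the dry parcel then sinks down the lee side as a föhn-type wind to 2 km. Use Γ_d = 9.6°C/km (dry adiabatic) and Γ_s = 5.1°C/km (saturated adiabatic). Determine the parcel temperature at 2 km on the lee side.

28.64°C

900–1500 m, dry: Δz = 0.6 km ⇒ ΔT = -5.76°C; T = 21.74°C
1500–4100 m, saturated: Δz = 2.6 km ⇒ ΔT = -13.26°C; T = 8.48°C
4100–2000 m, dry descent: Δz = 2.1 km ⇒ ΔT = +20.16°C; T = 28.64°C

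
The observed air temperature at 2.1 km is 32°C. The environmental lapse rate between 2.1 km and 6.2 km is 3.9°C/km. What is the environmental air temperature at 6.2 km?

16.01°C

Environmental to 6200 m: -3.9 × 4.1 km = -15.99°C, so T = 16.01°C.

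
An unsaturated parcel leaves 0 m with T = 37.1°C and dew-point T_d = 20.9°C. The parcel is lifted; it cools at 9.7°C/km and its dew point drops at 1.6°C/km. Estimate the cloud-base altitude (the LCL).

2000 m

T and T_d converge at 9.7 − 1.6 = 8.1°C per km
Height above start = (37.1 − 20.9) / 8.1 = 2 km
LCL altitude = 0 m + 2000 m = 2000 m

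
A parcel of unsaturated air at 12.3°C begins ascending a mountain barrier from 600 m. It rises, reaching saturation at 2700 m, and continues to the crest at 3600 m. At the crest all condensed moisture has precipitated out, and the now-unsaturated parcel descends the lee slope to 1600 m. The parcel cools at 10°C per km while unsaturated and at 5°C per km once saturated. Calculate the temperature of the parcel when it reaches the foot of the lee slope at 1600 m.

600 → 2700 m (dry, 10°C/km): ΔT = -10 × 2.1 = -21°C → T = -8.7°C
2700 → 3600 m (saturated, 5°C/km): ΔT = -5 × 0.9 = -4.5°C → T = -13.2°C
3600 → 1600 m (dry descent, 10°C/km): ΔT = +10 × 2 = +20°C → T = 6.8°C

6.8°C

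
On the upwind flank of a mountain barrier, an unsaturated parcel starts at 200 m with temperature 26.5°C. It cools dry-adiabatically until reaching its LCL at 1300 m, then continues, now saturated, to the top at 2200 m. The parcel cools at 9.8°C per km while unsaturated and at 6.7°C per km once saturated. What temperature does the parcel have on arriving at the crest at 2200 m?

9.69°C

From 200 m to 1300 m (dry): cools by 9.8 × 1.1 = 10.78°C, giving 15.72°C.
From 1300 m to 2200 m (saturated): cools by 6.7 × 0.9 = 6.03°C, giving 9.69°C.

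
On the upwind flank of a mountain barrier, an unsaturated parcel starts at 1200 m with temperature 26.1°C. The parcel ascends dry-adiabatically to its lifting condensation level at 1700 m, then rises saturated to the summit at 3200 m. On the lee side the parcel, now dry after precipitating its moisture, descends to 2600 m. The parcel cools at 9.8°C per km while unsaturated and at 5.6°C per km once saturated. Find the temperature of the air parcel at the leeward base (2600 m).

1200–1700 m, dry: Δz = 0.5 km ⇒ ΔT = -4.9°C; T = 21.2°C
1700–3200 m, saturated: Δz = 1.5 km ⇒ ΔT = -8.4°C; T = 12.8°C
3200–2600 m, dry descent: Δz = 0.6 km ⇒ ΔT = +5.88°C; T = 18.68°C

18.68°C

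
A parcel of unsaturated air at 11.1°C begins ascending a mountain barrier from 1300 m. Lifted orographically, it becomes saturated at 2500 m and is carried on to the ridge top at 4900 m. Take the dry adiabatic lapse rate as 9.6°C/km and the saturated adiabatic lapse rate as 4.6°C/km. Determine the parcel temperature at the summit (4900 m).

-11.46°C

Dry to 2500 m: -9.6 × 1.2 km = -11.52°C, so T = -0.42°C.
Saturated to 4900 m: -4.6 × 2.4 km = -11.04°C, so T = -11.46°C.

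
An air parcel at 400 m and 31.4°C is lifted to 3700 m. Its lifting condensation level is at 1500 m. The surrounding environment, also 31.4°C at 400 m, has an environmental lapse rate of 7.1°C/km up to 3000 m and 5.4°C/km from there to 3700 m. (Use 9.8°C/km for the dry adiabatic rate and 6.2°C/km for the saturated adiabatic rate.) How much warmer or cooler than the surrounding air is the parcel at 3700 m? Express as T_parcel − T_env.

Parcel:
  400–1500 m, dry: Δz = 1.1 km ⇒ ΔT = -10.78°C; T = 20.62°C
  1500–3700 m, saturated: Δz = 2.2 km ⇒ ΔT = -13.64°C; T = 6.98°C
Environment:
  400–3000 m, environment, lower layer: Δz = 2.6 km ⇒ ΔT = -18.46°C; T = 12.94°C
  3000–3700 m, environment, upper layer: Δz = 0.7 km ⇒ ΔT = -3.78°C; T = 9.16°C
T_parcel − T_env = 6.98 − 9.16 = -2.18°C

-2.18°C (parcel cooler than environment)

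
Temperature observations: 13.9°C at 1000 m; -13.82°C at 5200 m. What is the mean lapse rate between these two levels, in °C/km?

6.6°C/km

Γ = −ΔT/Δz = (13.9 − (-13.82)) / (5200 − 1000) m
  = 27.72°C / 4.2 km = 6.6°C/km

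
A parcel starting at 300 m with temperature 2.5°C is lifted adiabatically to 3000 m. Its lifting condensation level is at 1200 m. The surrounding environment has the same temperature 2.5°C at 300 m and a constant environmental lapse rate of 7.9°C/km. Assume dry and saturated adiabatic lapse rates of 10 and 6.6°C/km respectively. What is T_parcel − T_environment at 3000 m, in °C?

Parcel:
  From 300 m to 1200 m (dry): cools by 10 × 0.9 = 9°C, giving -6.5°C.
  From 1200 m to 3000 m (saturated): cools by 6.6 × 1.8 = 11.88°C, giving -18.38°C.
Environment:
  From 300 m to 3000 m (environment): cools by 7.9 × 2.7 = 21.33°C, giving -18.83°C.
T_parcel − T_env = -18.38 − (-18.83) = +0.45°C

+0.45°C (parcel warmer than environment)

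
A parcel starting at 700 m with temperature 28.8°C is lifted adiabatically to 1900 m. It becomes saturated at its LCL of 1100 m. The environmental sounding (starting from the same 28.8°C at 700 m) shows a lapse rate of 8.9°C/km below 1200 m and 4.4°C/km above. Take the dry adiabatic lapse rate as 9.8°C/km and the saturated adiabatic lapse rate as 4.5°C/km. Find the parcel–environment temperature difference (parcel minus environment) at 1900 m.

Parcel:
  From 700 m to 1100 m (dry): cools by 9.8 × 0.4 = 3.92°C, giving 24.88°C.
  From 1100 m to 1900 m (saturated): cools by 4.5 × 0.8 = 3.6°C, giving 21.28°C.
Environment:
  From 700 m to 1200 m (environment, lower layer): cools by 8.9 × 0.5 = 4.45°C, giving 24.35°C.
  From 1200 m to 1900 m (environment, upper layer): cools by 4.4 × 0.7 = 3.08°C, giving 21.27°C.
T_parcel − T_env = 21.28 − 21.27 = +0.01°C

+0.01°C (parcel warmer than environment)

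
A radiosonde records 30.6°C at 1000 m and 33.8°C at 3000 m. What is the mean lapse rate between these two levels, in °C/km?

Γ = −ΔT/Δz = (30.6 − 33.8) / (3000 − 1000) m
  = -3.2°C / 2 km = -1.6°C/km

-1.6°C/km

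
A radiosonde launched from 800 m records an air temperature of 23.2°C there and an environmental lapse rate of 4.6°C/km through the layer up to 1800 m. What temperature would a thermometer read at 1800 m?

From 800 m to 1800 m (environmental): cools by 4.6 × 1 = 4.6°C, giving 18.6°C.

18.6°C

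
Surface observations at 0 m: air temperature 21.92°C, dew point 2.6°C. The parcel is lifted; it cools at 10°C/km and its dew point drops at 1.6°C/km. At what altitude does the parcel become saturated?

2300 m

T and T_d converge at 10 − 1.6 = 8.4°C per km
Height above start = (21.92 − 2.6) / 8.4 = 2.3 km
LCL altitude = 0 m + 2300 m = 2300 m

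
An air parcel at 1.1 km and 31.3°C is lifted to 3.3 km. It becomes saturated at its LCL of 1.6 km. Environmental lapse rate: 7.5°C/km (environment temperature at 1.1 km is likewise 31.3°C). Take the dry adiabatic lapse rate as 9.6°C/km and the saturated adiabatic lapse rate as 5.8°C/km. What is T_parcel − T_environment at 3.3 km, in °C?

+1.84°C (parcel warmer than environment)

Parcel:
  1100 → 1600 m (dry, 9.6°C/km): ΔT = -9.6 × 0.5 = -4.8°C → T = 26.5°C
  1600 → 3300 m (saturated, 5.8°C/km): ΔT = -5.8 × 1.7 = -9.86°C → T = 16.64°C
Environment:
  1100 → 3300 m (environment, 7.5°C/km): ΔT = -7.5 × 2.2 = -16.5°C → T = 14.8°C
T_parcel − T_env = 16.64 − 14.8 = +1.84°C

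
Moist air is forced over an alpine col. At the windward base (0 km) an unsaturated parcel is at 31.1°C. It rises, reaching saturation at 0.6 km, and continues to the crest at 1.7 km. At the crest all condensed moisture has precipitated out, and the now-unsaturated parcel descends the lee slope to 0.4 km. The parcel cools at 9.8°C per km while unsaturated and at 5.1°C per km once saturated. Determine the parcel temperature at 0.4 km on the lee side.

0–600 m, dry: Δz = 0.6 km ⇒ ΔT = -5.88°C; T = 25.22°C
600–1700 m, saturated: Δz = 1.1 km ⇒ ΔT = -5.61°C; T = 19.61°C
1700–400 m, dry descent: Δz = 1.3 km ⇒ ΔT = +12.74°C; T = 32.35°C

32.35°C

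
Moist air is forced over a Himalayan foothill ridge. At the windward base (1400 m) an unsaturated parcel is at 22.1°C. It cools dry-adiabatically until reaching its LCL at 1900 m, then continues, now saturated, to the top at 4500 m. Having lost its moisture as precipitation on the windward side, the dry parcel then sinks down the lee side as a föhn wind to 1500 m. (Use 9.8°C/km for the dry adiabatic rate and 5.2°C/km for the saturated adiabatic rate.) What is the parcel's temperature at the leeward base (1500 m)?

1400–1900 m, dry: Δz = 0.5 km ⇒ ΔT = -4.9°C; T = 17.2°C
1900–4500 m, saturated: Δz = 2.6 km ⇒ ΔT = -13.52°C; T = 3.68°C
4500–1500 m, dry descent: Δz = 3 km ⇒ ΔT = +29.4°C; T = 33.08°C

33.08°C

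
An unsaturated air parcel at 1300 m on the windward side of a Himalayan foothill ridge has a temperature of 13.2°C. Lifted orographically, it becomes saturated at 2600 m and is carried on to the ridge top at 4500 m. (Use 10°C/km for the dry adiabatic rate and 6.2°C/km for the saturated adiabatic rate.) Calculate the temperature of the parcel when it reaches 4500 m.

1300 → 2600 m (dry, 10°C/km): ΔT = -10 × 1.3 = -13°C → T = 0.2°C
2600 → 4500 m (saturated, 6.2°C/km): ΔT = -6.2 × 1.9 = -11.78°C → T = -11.58°C

-11.58°C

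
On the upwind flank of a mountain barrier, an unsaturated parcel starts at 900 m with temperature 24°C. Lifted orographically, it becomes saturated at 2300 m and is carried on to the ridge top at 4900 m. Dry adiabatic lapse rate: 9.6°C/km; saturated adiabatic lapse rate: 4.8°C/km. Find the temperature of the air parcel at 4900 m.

-1.92°C

900–2300 m, dry: Δz = 1.4 km ⇒ ΔT = -13.44°C; T = 10.56°C
2300–4900 m, saturated: Δz = 2.6 km ⇒ ΔT = -12.48°C; T = -1.92°C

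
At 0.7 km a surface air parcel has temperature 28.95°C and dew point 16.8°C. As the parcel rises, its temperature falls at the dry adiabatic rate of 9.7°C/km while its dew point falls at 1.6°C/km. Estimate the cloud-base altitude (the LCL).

T and T_d converge at 9.7 − 1.6 = 8.1°C per km
Height above start = (28.95 − 16.8) / 8.1 = 1.5 km
LCL altitude = 700 m + 1500 m = 2200 m

2.2 km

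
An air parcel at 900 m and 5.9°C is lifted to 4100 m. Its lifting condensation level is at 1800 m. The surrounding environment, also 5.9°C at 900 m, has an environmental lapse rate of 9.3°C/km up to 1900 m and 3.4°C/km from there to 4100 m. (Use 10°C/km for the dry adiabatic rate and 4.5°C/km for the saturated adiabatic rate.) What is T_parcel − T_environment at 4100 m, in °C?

-2.57°C (parcel cooler than environment)

Parcel:
  900–1800 m, dry: Δz = 0.9 km ⇒ ΔT = -9°C; T = -3.1°C
  1800–4100 m, saturated: Δz = 2.3 km ⇒ ΔT = -10.35°C; T = -13.45°C
Environment:
  900–1900 m, environment, lower layer: Δz = 1 km ⇒ ΔT = -9.3°C; T = -3.4°C
  1900–4100 m, environment, upper layer: Δz = 2.2 km ⇒ ΔT = -7.48°C; T = -10.88°C
T_parcel − T_env = -13.45 − (-10.88) = -2.57°C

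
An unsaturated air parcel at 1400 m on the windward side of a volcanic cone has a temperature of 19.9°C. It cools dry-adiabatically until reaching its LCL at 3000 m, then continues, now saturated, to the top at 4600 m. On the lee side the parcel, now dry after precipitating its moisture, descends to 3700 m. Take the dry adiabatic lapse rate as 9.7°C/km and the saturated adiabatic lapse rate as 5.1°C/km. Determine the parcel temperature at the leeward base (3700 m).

4.95°C

1400–3000 m, dry: Δz = 1.6 km ⇒ ΔT = -15.52°C; T = 4.38°C
3000–4600 m, saturated: Δz = 1.6 km ⇒ ΔT = -8.16°C; T = -3.78°C
4600–3700 m, dry descent: Δz = 0.9 km ⇒ ΔT = +8.73°C; T = 4.95°C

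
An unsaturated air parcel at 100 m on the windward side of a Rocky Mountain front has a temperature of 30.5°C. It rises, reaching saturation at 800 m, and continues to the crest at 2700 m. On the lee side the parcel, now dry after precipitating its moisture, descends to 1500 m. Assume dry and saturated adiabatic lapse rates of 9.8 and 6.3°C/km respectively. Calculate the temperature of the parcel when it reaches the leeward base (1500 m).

23.43°C

100–800 m, dry: Δz = 0.7 km ⇒ ΔT = -6.86°C; T = 23.64°C
800–2700 m, saturated: Δz = 1.9 km ⇒ ΔT = -11.97°C; T = 11.67°C
2700–1500 m, dry descent: Δz = 1.2 km ⇒ ΔT = +11.76°C; T = 23.43°C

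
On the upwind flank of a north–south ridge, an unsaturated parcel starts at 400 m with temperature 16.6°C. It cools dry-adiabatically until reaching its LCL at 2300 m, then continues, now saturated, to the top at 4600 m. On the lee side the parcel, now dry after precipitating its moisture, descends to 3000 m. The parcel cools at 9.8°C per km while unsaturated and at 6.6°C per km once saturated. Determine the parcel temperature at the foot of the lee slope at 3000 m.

-1.52°C

From 400 m to 2300 m (dry): cools by 9.8 × 1.9 = 18.62°C, giving -2.02°C.
From 2300 m to 4600 m (saturated): cools by 6.6 × 2.3 = 15.18°C, giving -17.2°C.
From 4600 m to 3000 m (dry descent): warms by 9.8 × 1.6 = 15.68°C, giving -1.52°C.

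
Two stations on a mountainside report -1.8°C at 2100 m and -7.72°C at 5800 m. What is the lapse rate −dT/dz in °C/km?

1.6°C/km

Γ = −ΔT/Δz = (-1.8 − (-7.72)) / (5800 − 2100) m
  = 5.92°C / 3.7 km = 1.6°C/km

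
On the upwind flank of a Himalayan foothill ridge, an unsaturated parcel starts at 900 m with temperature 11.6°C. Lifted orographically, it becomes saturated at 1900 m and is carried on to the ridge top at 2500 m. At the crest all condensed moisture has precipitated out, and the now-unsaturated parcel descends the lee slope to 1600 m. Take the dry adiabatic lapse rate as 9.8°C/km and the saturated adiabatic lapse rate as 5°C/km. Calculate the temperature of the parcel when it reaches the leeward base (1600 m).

7.62°C

From 900 m to 1900 m (dry): cools by 9.8 × 1 = 9.8°C, giving 1.8°C.
From 1900 m to 2500 m (saturated): cools by 5 × 0.6 = 3°C, giving -1.2°C.
From 2500 m to 1600 m (dry descent): warms by 9.8 × 0.9 = 8.82°C, giving 7.62°C.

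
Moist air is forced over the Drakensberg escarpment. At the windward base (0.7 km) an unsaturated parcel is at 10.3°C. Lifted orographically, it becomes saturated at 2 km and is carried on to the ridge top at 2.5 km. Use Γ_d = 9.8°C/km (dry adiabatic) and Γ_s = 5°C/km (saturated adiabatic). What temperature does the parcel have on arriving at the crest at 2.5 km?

-4.94°C

From 700 m to 2000 m (dry): cools by 9.8 × 1.3 = 12.74°C, giving -2.44°C.
From 2000 m to 2500 m (saturated): cools by 5 × 0.5 = 2.5°C, giving -4.94°C.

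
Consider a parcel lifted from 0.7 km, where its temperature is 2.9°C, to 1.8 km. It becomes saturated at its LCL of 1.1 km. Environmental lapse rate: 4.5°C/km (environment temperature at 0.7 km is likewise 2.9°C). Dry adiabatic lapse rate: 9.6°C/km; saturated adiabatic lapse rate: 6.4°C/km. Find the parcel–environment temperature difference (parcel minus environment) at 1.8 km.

Parcel:
  700–1100 m, dry: Δz = 0.4 km ⇒ ΔT = -3.84°C; T = -0.94°C
  1100–1800 m, saturated: Δz = 0.7 km ⇒ ΔT = -4.48°C; T = -5.42°C
Environment:
  700–1800 m, environment: Δz = 1.1 km ⇒ ΔT = -4.95°C; T = -2.05°C
T_parcel − T_env = -5.42 − (-2.05) = -3.37°C

-3.37°C (parcel cooler than environment)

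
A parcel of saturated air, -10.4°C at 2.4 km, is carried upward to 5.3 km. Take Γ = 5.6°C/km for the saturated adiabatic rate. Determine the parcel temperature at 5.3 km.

-26.64°C

From 2400 m to 5300 m (saturated adiabatic): cools by 5.6 × 2.9 = 16.24°C, giving -26.64°C.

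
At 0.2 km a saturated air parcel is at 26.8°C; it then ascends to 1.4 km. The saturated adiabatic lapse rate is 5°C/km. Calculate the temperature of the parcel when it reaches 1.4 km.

200 → 1400 m (saturated adiabatic, 5°C/km): ΔT = -5 × 1.2 = -6°C → T = 20.8°C

20.8°C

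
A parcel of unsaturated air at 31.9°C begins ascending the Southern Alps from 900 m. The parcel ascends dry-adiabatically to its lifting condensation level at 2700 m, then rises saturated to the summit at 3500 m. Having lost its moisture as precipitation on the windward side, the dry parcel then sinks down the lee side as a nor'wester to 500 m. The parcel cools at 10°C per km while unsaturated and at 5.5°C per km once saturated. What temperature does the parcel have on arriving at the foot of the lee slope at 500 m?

39.5°C

Dry to 2700 m: -10 × 1.8 km = -18°C, so T = 13.9°C.
Saturated to 3500 m: -5.5 × 0.8 km = -4.4°C, so T = 9.5°C.
Dry descent to 500 m: +10 × 3 km = +30°C, so T = 39.5°C.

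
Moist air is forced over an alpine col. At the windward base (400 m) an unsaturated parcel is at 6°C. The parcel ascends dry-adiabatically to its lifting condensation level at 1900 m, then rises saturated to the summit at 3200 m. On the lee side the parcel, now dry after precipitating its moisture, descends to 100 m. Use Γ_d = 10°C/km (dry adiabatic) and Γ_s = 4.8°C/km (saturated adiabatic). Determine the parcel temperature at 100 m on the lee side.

15.76°C

400 → 1900 m (dry, 10°C/km): ΔT = -10 × 1.5 = -15°C → T = -9°C
1900 → 3200 m (saturated, 4.8°C/km): ΔT = -4.8 × 1.3 = -6.24°C → T = -15.24°C
3200 → 100 m (dry descent, 10°C/km): ΔT = +10 × 3.1 = +31°C → T = 15.76°C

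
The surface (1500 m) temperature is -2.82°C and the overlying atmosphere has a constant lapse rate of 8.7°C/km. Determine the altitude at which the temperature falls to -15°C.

Height above start = (-2.82 − (-15)) / 8.7 = 1.4 km
Altitude = 1500 m + 1400 m = 2900 m

2900 m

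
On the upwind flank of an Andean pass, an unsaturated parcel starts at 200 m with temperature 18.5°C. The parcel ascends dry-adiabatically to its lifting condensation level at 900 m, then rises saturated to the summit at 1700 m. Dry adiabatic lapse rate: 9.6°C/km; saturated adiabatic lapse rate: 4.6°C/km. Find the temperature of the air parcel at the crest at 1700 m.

8.1°C

200 → 900 m (dry, 9.6°C/km): ΔT = -9.6 × 0.7 = -6.72°C → T = 11.78°C
900 → 1700 m (saturated, 4.6°C/km): ΔT = -4.6 × 0.8 = -3.68°C → T = 8.1°C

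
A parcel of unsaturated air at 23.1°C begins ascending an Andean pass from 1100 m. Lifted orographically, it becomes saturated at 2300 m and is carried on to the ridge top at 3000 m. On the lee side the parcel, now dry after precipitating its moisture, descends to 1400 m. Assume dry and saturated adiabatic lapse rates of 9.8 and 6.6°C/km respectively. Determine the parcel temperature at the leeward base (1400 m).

1100–2300 m, dry: Δz = 1.2 km ⇒ ΔT = -11.76°C; T = 11.34°C
2300–3000 m, saturated: Δz = 0.7 km ⇒ ΔT = -4.62°C; T = 6.72°C
3000–1400 m, dry descent: Δz = 1.6 km ⇒ ΔT = +15.68°C; T = 22.4°C

22.4°C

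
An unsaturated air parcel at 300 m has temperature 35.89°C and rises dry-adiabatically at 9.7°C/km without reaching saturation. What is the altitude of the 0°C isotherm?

Height above start = (35.89 − 0) / 9.7 = 3.7 km
Altitude = 300 m + 3700 m = 4000 m

4000 m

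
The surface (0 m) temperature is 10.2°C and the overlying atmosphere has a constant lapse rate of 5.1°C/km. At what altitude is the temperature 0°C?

Height above start = (10.2 − 0) / 5.1 = 2 km
Altitude = 0 m + 2000 m = 2000 m

2000 m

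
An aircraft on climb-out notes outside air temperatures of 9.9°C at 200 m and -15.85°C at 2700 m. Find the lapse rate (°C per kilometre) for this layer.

10.3°C/km

Γ = −ΔT/Δz = (9.9 − (-15.85)) / (2700 − 200) m
  = 25.75°C / 2.5 km = 10.3°C/km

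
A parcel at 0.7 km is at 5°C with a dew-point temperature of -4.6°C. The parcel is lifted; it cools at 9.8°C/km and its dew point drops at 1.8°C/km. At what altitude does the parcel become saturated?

T and T_d converge at 9.8 − 1.8 = 8°C per km
Height above start = (5 − (-4.6)) / 8 = 1.2 km
LCL altitude = 700 m + 1200 m = 1900 m

1.9 km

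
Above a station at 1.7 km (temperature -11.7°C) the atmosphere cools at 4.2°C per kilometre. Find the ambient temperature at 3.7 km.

-20.1°C

1700–3700 m, environmental: Δz = 2 km ⇒ ΔT = -8.4°C; T = -20.1°C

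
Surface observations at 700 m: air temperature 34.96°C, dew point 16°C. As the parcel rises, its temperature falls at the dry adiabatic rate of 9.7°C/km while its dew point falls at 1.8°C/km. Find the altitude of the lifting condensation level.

T and T_d converge at 9.7 − 1.8 = 7.9°C per km
Height above start = (34.96 − 16) / 7.9 = 2.4 km
LCL altitude = 700 m + 2400 m = 3100 m

3100 m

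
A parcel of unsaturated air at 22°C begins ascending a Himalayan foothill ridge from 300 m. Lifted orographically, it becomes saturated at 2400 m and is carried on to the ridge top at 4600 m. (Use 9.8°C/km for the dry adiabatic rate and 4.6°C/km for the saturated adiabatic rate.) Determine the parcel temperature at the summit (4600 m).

From 300 m to 2400 m (dry): cools by 9.8 × 2.1 = 20.58°C, giving 1.42°C.
From 2400 m to 4600 m (saturated): cools by 4.6 × 2.2 = 10.12°C, giving -8.7°C.

-8.7°C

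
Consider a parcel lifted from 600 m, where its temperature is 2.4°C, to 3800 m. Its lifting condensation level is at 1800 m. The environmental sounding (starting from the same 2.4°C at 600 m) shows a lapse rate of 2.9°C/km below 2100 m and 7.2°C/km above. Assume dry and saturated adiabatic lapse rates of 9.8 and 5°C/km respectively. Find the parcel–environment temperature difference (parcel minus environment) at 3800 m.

-5.17°C (parcel cooler than environment)

Parcel:
  Dry to 1800 m: -9.8 × 1.2 km = -11.76°C, so T = -9.36°C.
  Saturated to 3800 m: -5 × 2 km = -10°C, so T = -19.36°C.
Environment:
  Environment, lower layer to 2100 m: -2.9 × 1.5 km = -4.35°C, so T = -1.95°C.
  Environment, upper layer to 3800 m: -7.2 × 1.7 km = -12.24°C, so T = -14.19°C.
T_parcel − T_env = -19.36 − (-14.19) = -5.17°C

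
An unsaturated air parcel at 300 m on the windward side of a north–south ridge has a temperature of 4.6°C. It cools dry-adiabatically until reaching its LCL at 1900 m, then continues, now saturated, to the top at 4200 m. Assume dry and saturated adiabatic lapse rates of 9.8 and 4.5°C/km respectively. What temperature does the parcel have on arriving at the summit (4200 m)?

300–1900 m, dry: Δz = 1.6 km ⇒ ΔT = -15.68°C; T = -11.08°C
1900–4200 m, saturated: Δz = 2.3 km ⇒ ΔT = -10.35°C; T = -21.43°C

-21.43°C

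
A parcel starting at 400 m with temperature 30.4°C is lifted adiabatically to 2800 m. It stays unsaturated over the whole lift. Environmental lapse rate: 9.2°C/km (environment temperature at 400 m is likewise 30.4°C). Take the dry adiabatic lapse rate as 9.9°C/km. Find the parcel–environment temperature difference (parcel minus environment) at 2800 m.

-1.68°C (parcel cooler than environment)

Parcel:
  From 400 m to 2800 m (dry): cools by 9.9 × 2.4 = 23.76°C, giving 6.64°C.
Environment:
  From 400 m to 2800 m (environment): cools by 9.2 × 2.4 = 22.08°C, giving 8.32°C.
T_parcel − T_env = 6.64 − 8.32 = -1.68°C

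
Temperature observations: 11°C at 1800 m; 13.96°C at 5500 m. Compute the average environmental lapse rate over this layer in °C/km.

-0.8°C/km

Γ = −ΔT/Δz = (11 − 13.96) / (5500 − 1800) m
  = -2.96°C / 3.7 km = -0.8°C/km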